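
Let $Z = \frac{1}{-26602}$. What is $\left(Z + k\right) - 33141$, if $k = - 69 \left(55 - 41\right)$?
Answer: $- \frac{907314415}{26602} \approx -34107.0$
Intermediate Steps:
$Z = - \frac{1}{26602} \approx -3.7591 \cdot 10^{-5}$
$k = -966$ ($k = \left(-69\right) 14 = -966$)
$\left(Z + k\right) - 33141 = \left(- \frac{1}{26602} - 966\right) - 33141 = - \frac{25697533}{26602} - 33141 = - \frac{907314415}{26602}$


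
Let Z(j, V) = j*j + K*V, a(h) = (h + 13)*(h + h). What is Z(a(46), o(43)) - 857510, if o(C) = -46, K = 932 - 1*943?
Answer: 28606180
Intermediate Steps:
K = -11 (K = 932 - 943 = -11)
a(h) = 2*h*(13 + h) (a(h) = (13 + h)*(2*h) = 2*h*(13 + h))
Z(j, V) = j**2 - 11*V (Z(j, V) = j*j - 11*V = j**2 - 11*V)
Z(a(46), o(43)) - 857510 = ((2*46*(13 + 46))**2 - 11*(-46)) - 857510 = ((2*46*59)**2 + 506) - 857510 = (5428**2 + 506) - 857510 = (29463184 + 506) - 857510 = 29463690 - 857510 = 28606180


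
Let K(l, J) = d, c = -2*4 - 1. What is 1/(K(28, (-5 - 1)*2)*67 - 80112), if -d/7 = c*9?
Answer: -1/42123 ≈ -2.3740e-5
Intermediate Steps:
c = -9 (c = -8 - 1 = -9)
d = 567 (d = -(-63)*9 = -7*(-81) = 567)
K(l, J) = 567
1/(K(28, (-5 - 1)*2)*67 - 80112) = 1/(567*67 - 80112) = 1/(37989 - 80112) = 1/(-42123) = -1/42123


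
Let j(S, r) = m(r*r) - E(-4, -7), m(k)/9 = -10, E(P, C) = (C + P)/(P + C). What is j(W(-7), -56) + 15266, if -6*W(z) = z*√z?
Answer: 15175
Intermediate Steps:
E(P, C) = 1 (E(P, C) = (C + P)/(C + P) = 1)
m(k) = -90 (m(k) = 9*(-10) = -90)
W(z) = -z^(3/2)/6 (W(z) = -z*√z/6 = -z^(3/2)/6)
j(S, r) = -91 (j(S, r) = -90 - 1*1 = -90 - 1 = -91)
j(W(-7), -56) + 15266 = -91 + 15266 = 15175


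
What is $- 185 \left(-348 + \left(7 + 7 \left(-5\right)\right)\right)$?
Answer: $69560$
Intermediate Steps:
$- 185 \left(-348 + \left(7 + 7 \left(-5\right)\right)\right) = - 185 \left(-348 + \left(7 - 35\right)\right) = - 185 \left(-348 - 28\right) = \left(-185\right) \left(-376\right) = 69560$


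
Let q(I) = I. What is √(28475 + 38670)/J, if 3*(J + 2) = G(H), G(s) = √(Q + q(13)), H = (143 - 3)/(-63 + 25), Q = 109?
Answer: 3*√8191690/86 + 9*√67145/43 ≈ 154.08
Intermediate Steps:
H = -70/19 (H = 140/(-38) = 140*(-1/38) = -70/19 ≈ -3.6842)
G(s) = √122 (G(s) = √(109 + 13) = √122)
J = -2 + √122/3 ≈ 1.6818
√(28475 + 38670)/J = √(28475 + 38670)/(-2 + √122/3) = √67145/(-2 + √122/3)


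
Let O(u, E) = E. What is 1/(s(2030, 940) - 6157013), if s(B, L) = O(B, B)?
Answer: -1/6154983 ≈ -1.6247e-7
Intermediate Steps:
s(B, L) = B
1/(s(2030, 940) - 6157013) = 1/(2030 - 6157013) = 1/(-6154983) = -1/6154983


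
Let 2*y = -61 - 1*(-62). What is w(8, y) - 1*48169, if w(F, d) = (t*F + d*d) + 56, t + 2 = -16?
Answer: -193027/4 ≈ -48257.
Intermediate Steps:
t = -18 (t = -2 - 16 = -18)
y = 1/2 (y = (-61 - 1*(-62))/2 = (-61 + 62)/2 = (1/2)*1 = 1/2 ≈ 0.50000)
w(F, d) = 56 + d**2 - 18*F (w(F, d) = (-18*F + d*d) + 56 = (-18*F + d**2) + 56 = (d**2 - 18*F) + 56 = 56 + d**2 - 18*F)
w(8, y) - 1*48169 = (56 + (1/2)**2 - 18*8) - 1*48169 = (56 + 1/4 - 144) - 48169 = -351/4 - 48169 = -193027/4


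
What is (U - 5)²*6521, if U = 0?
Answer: 163025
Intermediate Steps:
(U - 5)²*6521 = (0 - 5)²*6521 = (-5)²*6521 = 25*6521 = 163025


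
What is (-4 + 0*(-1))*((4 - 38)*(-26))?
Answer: -3536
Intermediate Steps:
(-4 + 0*(-1))*((4 - 38)*(-26)) = (-4 + 0)*(-34*(-26)) = -4*884 = -3536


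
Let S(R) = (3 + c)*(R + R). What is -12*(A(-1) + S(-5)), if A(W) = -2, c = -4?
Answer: -96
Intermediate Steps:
S(R) = -2*R (S(R) = (3 - 4)*(R + R) = -2*R)
-12*(A(-1) + S(-5)) = -12*(-2 - 2*(-5)) = -12*(-2 + 10) = -12*8 = -96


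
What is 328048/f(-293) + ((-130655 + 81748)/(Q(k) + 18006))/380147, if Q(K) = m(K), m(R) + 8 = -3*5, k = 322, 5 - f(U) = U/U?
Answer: 560649081235105/6836183501 ≈ 82012.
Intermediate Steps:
f(U) = 4 (f(U) = 5 - U/U = 5 - 1*1 = 5 - 1 = 4)
m(R) = -23 (m(R) = -8 - 3*5 = -8 - 15 = -23)
Q(K) = -23
328048/f(-293) + ((-130655 + 81748)/(Q(k) + 18006))/380147 = 328048/4 + ((-130655 + 81748)/(-23 + 18006))/380147 = 328048*(1/4) - 48907/17983*(1/380147) = 82012 - 48907*1/17983*(1/380147) = 82012 - 48907/17983*1/380147 = 82012 - 48907/6836183501 = 560649081235105/6836183501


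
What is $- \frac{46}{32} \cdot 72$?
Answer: $- \frac{207}{2} \approx -103.5$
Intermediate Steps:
$- \frac{46}{32} \cdot 72 = \left(-46\right) \frac{1}{32} \cdot 72 = \left(- \frac{23}{16}\right) 72 = - \frac{207}{2}$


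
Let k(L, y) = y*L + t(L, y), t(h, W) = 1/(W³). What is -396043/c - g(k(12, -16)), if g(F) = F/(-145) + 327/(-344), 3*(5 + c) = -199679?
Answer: 490310262703/87929262080 ≈ 5.5762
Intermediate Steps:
c = -199694/3 (c = -5 + (⅓)*(-199679) = -5 - 199679/3 = -199694/3 ≈ -66565.)
t(h, W) = W⁻³
k(L, y) = y⁻³ + L*y (k(L, y) = y*L + y⁻³ = L*y + y⁻³ = y⁻³ + L*y)
g(F) = -327/344 - F/145 (g(F) = F*(-1/145) + 327*(-1/344) = -F/145 - 327/344 = -327/344 - F/145)
-396043/c - g(k(12, -16)) = -396043/(-199694/3) - (-327/344 - ((-16)⁻³ + 12*(-16))/145) = -396043*(-3/199694) - (-327/344 - (-1/4096 - 192)/145) = 1188129/199694 - (-327/344 - 1/145*(-786433/4096)) = 1188129/199694 - (-327/344 + 786433/593920) = 1188129/199694 - 1*9540139/25538560 = 1188129/199694 - 9540139/25538560 = 490310262703/87929262080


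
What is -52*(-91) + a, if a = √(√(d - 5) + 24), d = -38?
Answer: 4732 + √(24 + I*√43) ≈ 4736.9 + 0.66322*I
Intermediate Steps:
a = √(24 + I*√43) (a = √(√(-38 - 5) + 24) = √(√(-43) + 24) = √(I*√43 + 24) = √(24 + I*√43) ≈ 4.9437 + 0.66322*I)
-52*(-91) + a = -52*(-91) + √(24 + I*√43) = 4732 + √(24 + I*√43)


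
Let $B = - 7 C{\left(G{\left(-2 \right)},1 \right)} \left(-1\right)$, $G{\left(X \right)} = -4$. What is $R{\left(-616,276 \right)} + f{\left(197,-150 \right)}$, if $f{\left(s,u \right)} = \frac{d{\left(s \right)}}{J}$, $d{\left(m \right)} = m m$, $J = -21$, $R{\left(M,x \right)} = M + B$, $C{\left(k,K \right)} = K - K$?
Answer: $- \frac{51745}{21} \approx -2464.0$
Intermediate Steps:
$C{\left(k,K \right)} = 0$
$B = 0$ ($B = \left(-7\right) 0 \left(-1\right) = 0 \left(-1\right) = 0$)
$R{\left(M,x \right)} = M$ ($R{\left(M,x \right)} = M + 0 = M$)
$d{\left(m \right)} = m^{2}$
$f{\left(s,u \right)} = - \frac{s^{2}}{21}$ ($f{\left(s,u \right)} = \frac{s^{2}}{-21} = s^{2} \left(- \frac{1}{21}\right) = - \frac{s^{2}}{21}$)
$R{\left(-616,276 \right)} + f{\left(197,-150 \right)} = -616 - \frac{197^{2}}{21} = -616 - \frac{38809}{21} = - \frac{51745}{21}$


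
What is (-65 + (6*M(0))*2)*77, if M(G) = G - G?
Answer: -5005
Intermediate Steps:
M(G) = 0
(-65 + (6*M(0))*2)*77 = (-65 + (6*0)*2)*77 = (-65 + 0*2)*77 = (-65 + 0)*77 = -65*77 = -5005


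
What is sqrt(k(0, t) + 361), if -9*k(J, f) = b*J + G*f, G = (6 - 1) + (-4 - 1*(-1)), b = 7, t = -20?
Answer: sqrt(3289)/3 ≈ 19.117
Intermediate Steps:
G = 2 (G = 5 + (-4 + 1) = 5 - 3 = 2)
k(J, f) = -7*J/9 - 2*f/9 (k(J, f) = -(7*J + 2*f)/9 = -(2*f + 7*J)/9 = -7*J/9 - 2*f/9)
sqrt(k(0, t) + 361) = sqrt((-7/9*0 - 2/9*(-20)) + 361) = sqrt((0 + 40/9) + 361) = sqrt(40/9 + 361) = sqrt(3289/9) = sqrt(3289)/3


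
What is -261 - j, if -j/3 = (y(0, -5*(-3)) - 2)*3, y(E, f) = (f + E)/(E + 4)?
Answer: -981/4 ≈ -245.25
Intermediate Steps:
y(E, f) = (E + f)/(4 + E)
j = -63/4 (j = -3*((0 - 5*(-3))/(4 + 0) - 2)*3 = -3*((0 + 15)/4 - 2)*3 = -3*((¼)*15 - 2)*3 = -3*(15/4 - 2)*3 = -21*3/4 = -3*21/4 = -63/4 ≈ -15.750)
-261 - j = -261 - 1*(-63/4) = -261 + 63/4 = -981/4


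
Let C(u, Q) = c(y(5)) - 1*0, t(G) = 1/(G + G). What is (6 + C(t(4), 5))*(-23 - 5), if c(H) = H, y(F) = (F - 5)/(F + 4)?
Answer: -168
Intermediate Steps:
y(F) = (-5 + F)/(4 + F)
t(G) = 1/(2*G)
C(u, Q) = 0 (C(u, Q) = (-5 + 5)/(4 + 5) - 1*0 = 0/9 + 0 = (1/9)*0 + 0 = 0 + 0 = 0)
(6 + C(t(4), 5))*(-23 - 5) = (6 + 0)*(-23 - 5) = 6*(-28) = -168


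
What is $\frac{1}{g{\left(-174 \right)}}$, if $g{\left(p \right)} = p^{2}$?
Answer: $\frac{1}{30276} \approx 3.3029 \cdot 10^{-5}$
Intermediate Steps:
$\frac{1}{g{\left(-174 \right)}} = \frac{1}{\left(-174\right)^{2}} = \frac{1}{30276}$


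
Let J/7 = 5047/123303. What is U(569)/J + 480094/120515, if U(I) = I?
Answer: 8472222175531/4257674435 ≈ 1989.9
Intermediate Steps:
J = 35329/123303 (J = 7*(5047/123303) = 35329/123303 ≈ 0.28652)
U(569)/J + 480094/120515 = 569/(35329/123303) + 480094/120515 = 569*(123303/35329) + 480094*(1/120515) = 70159407/35329 + 480094/120515 = 8472222175531/4257674435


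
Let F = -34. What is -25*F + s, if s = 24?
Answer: 874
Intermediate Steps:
-25*F + s = -25*(-34) + 24 = 850 + 24 = 874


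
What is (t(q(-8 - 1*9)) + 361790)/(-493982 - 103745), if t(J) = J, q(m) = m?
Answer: -361773/597727 ≈ -0.60525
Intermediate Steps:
(t(q(-8 - 1*9)) + 361790)/(-493982 - 103745) = ((-8 - 1*9) + 361790)/(-493982 - 103745) = ((-8 - 9) + 361790)/(-597727) = (-17 + 361790)*(-1/597727) = 361773*(-1/597727) = -361773/597727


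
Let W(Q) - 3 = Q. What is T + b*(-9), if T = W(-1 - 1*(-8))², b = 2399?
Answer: -21491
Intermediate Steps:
W(Q) = 3 + Q
T = 100 (T = (3 + (-1 - 1*(-8)))² = (3 + (-1 + 8))² = (3 + 7)² = 10² = 100)
T + b*(-9) = 100 + 2399*(-9) = 100 - 21591 = -21491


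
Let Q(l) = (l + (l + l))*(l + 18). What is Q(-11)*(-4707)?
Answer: 1087317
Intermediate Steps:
Q(l) = 3*l*(18 + l) (Q(l) = (l + 2*l)*(18 + l) = (3*l)*(18 + l) = 3*l*(18 + l))
Q(-11)*(-4707) = (3*(-11)*(18 - 11))*(-4707) = (3*(-11)*7)*(-4707) = -231*(-4707) = 1087317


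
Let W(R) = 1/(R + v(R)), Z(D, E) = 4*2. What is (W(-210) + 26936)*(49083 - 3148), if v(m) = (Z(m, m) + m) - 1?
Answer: 511006985145/413 ≈ 1.2373e+9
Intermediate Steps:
Z(D, E) = 8
v(m) = 7 + m (v(m) = (8 + m) - 1 = 7 + m)
W(R) = 1/(7 + 2*R) (W(R) = 1/(R + (7 + R)) = 1/(7 + 2*R))
(W(-210) + 26936)*(49083 - 3148) = (1/(7 + 2*(-210)) + 26936)*(49083 - 3148) = (1/(7 - 420) + 26936)*45935 = (1/(-413) + 26936)*45935 = (-1/413 + 26936)*45935 = (11124567/413)*45935 = 511006985145/413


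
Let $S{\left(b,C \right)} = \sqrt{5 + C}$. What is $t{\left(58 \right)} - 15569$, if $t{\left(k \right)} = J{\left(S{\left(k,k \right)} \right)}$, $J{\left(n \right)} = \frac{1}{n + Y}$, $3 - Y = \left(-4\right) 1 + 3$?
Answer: $- \frac{731747}{47} + \frac{3 \sqrt{7}}{47} \approx -15569.0$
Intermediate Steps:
$Y = 4$ ($Y = 3 - \left(\left(-4\right) 1 + 3\right) = 3 - \left(-4 + 3\right) = 3 - -1 = 3 + 1 = 4$)
$J{\left(n \right)} = \frac{1}{4 + n}$ ($J{\left(n \right)} = \frac{1}{n + 4} = \frac{1}{4 + n}$)
$t{\left(k \right)} = \frac{1}{4 + \sqrt{5 + k}}$
$t{\left(58 \right)} - 15569 = \frac{1}{4 + \sqrt{5 + 58}} - 15569 = \frac{1}{4 + \sqrt{63}} - 15569 = \frac{1}{4 + 3 \sqrt{7}} - 15569 = -15569 + \frac{1}{4 + 3 \sqrt{7}}$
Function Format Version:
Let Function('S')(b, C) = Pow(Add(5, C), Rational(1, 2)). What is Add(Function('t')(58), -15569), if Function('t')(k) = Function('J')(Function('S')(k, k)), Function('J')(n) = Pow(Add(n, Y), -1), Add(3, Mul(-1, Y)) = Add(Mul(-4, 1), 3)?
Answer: Add(Rational(-731747, 47), Mul(Rational(3, 47), Pow(7, Rational(1, 2)))) ≈ -15569.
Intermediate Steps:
Y = 4 (Y = Add(3, Mul(-1, Add(Mul(-4, 1), 3))) = Add(3, Mul(-1, Add(-4, 3))) = Add(3, Mul(-1, -1)) = Add(3, 1) = 4)
Function('J')(n) = Pow(Add(4, n), -1) (Function('J')(n) = Pow(Add(n, 4), -1) = Pow(Add(4, n), -1))
Function('t')(k) = Pow(Add(4, Pow(Add(5, k), Rational(1, 2))), -1)
Add(Function('t')(58), -15569) = Add(Pow(Add(4, Pow(Add(5, 58), Rational(1, 2))), -1), -15569) = Add(Pow(Add(4, Pow(63, Rational(1, 2))), -1), -15569) = Add(Pow(Add(4, Mul(3, Pow(7, Rational(1, 2)))), -1), -15569) = Add(-15569, Pow(Add(4, Mul(3, Pow(7, Rational(1, 2)))), -1))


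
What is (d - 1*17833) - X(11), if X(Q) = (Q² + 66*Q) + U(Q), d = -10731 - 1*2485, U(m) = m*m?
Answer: -32017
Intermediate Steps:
U(m) = m²
d = -13216 (d = -10731 - 2485 = -13216)
X(Q) = 2*Q² + 66*Q (X(Q) = (Q² + 66*Q) + Q² = 2*Q² + 66*Q)
(d - 1*17833) - X(11) = (-13216 - 1*17833) - 2*11*(33 + 11) = (-13216 - 17833) - 2*11*44 = -31049 - 1*968 = -31049 - 968 = -32017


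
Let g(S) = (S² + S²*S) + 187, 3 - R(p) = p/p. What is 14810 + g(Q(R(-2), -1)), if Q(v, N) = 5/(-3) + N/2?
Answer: 3238169/216 ≈ 14992.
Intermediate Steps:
R(p) = 2 (R(p) = 3 - p/p = 3 - 1*1 = 3 - 1 = 2)
Q(v, N) = -5/3 + N/2 (Q(v, N) = 5*(-⅓) + N*(½) = -5/3 + N/2)
g(S) = 187 + S² + S³ (g(S) = (S² + S³) + 187 = 187 + S² + S³)
14810 + g(Q(R(-2), -1)) = 14810 + (187 + (-5/3 + (½)*(-1))² + (-5/3 + (½)*(-1))³) = 14810 + (187 + (-5/3 - ½)² + (-5/3 - ½)³) = 14810 + (187 + (-13/6)² + (-13/6)³) = 14810 + (187 + 169/36 - 2197/216) = 14810 + 39209/216 = 3238169/216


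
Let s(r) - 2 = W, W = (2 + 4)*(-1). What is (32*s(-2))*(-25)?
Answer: 3200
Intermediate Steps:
W = -6 (W = 6*(-1) = -6)
s(r) = -4 (s(r) = 2 - 6 = -4)
(32*s(-2))*(-25) = (32*(-4))*(-25) = -128*(-25) = 3200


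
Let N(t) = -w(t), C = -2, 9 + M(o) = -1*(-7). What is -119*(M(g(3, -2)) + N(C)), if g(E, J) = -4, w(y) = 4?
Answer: 714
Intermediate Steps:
M(o) = -2 (M(o) = -9 - 1*(-7) = -9 + 7 = -2)
N(t) = -4 (N(t) = -1*4 = -4)
-119*(M(g(3, -2)) + N(C)) = -119*(-2 - 4) = -119*(-6) = 714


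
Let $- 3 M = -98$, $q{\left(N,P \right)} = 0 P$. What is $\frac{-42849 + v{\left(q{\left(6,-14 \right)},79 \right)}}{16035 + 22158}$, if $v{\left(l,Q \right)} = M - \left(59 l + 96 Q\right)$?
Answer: $- \frac{151201}{114579} \approx -1.3196$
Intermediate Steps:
$q{\left(N,P \right)} = 0$
$M = \frac{98}{3}$ ($M = \left(- \frac{1}{3}\right) \left(-98\right) = \frac{98}{3} \approx 32.667$)
$v{\left(l,Q \right)} = \frac{98}{3} - 96 Q - 59 l$ ($v{\left(l,Q \right)} = \frac{98}{3} - \left(59 l + 96 Q\right) = \frac{98}{3} - 96 Q - 59 l$)
$\frac{-42849 + v{\left(q{\left(6,-14 \right)},79 \right)}}{16035 + 22158} = \frac{-42849 - \frac{22654}{3}}{16035 + 22158} = \frac{-42849 + \left(\frac{98}{3} - 7584 + 0\right)}{38193} = \left(-42849 - \frac{22654}{3}\right) \frac{1}{38193} = \left(- \frac{151201}{3}\right) \frac{1}{38193} = - \frac{151201}{114579}$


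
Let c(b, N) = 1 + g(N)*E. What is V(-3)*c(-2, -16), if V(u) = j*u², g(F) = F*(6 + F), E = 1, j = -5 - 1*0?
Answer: -7245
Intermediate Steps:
j = -5 (j = -5 + 0 = -5)
V(u) = -5*u²
c(b, N) = 1 + N*(6 + N) (c(b, N) = 1 + (N*(6 + N))*1 = 1 + N*(6 + N))
V(-3)*c(-2, -16) = (-5*(-3)²)*(1 - 16*(6 - 16)) = (-5*9)*(1 - 16*(-10)) = -45*(1 + 160) = -45*161 = -7245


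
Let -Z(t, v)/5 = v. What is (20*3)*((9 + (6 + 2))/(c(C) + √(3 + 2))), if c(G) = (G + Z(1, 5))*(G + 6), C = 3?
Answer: -201960/39199 - 1020*√5/39199 ≈ -5.2104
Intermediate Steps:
Z(t, v) = -5*v
c(G) = (-25 + G)*(6 + G) (c(G) = (G - 5*5)*(G + 6) = (G - 25)*(6 + G) = (-25 + G)*(6 + G))
(20*3)*((9 + (6 + 2))/(c(C) + √(3 + 2))) = (20*3)*((9 + (6 + 2))/((-150 + 3² - 19*3) + √(3 + 2))) = 60*((9 + 8)/((-150 + 9 - 57) + √5)) = 60*(17/(-198 + √5)) = 1020/(-198 + √5)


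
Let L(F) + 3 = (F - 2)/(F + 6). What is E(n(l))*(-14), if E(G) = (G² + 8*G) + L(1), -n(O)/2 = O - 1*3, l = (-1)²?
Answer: -628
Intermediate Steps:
L(F) = -3 + (-2 + F)/(6 + F) (L(F) = -3 + (F - 2)/(F + 6) = -3 + (-2 + F)/(6 + F))
l = 1
n(O) = 6 - 2*O (n(O) = -2*(O - 1*3) = -2*(O - 3) = -2*(-3 + O) = 6 - 2*O)
E(G) = -22/7 + G² + 8*G (E(G) = (G² + 8*G) + 2*(-10 - 1*1)/(6 + 1) = (G² + 8*G) + 2*(-10 - 1)/7 = (G² + 8*G) + 2*(⅐)*(-11) = (G² + 8*G) - 22/7 = -22/7 + G² + 8*G)
E(n(l))*(-14) = (-22/7 + (6 - 2*1)² + 8*(6 - 2*1))*(-14) = (-22/7 + (6 - 2)² + 8*(6 - 2))*(-14) = (-22/7 + 4² + 8*4)*(-14) = (-22/7 + 16 + 32)*(-14) = (314/7)*(-14) = -628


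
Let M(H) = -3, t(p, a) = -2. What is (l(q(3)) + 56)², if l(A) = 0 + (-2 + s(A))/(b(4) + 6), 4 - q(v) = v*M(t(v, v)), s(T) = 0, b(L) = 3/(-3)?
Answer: 77284/25 ≈ 3091.4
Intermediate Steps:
b(L) = -1 (b(L) = 3*(-⅓) = -1)
q(v) = 4 + 3*v (q(v) = 4 - v*(-3) = 4 - (-3)*v = 4 + 3*v)
l(A) = -⅖ (l(A) = 0 + (-2 + 0)/(-1 + 6) = 0 - 2/5 = 0 - 2*⅕ = 0 - ⅖ = -⅖)
(l(q(3)) + 56)² = (-⅖ + 56)² = (278/5)² = 77284/25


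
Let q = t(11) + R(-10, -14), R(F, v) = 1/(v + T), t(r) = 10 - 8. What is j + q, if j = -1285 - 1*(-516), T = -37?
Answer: -39118/51 ≈ -767.02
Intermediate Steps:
t(r) = 2
R(F, v) = 1/(-37 + v) (R(F, v) = 1/(v - 37) = 1/(-37 + v))
j = -769 (j = -1285 + 516 = -769)
q = 101/51 (q = 2 + 1/(-37 - 14) = 2 + 1/(-51) = 2 - 1/51 = 101/51 ≈ 1.9804)
j + q = -769 + 101/51 = -39118/51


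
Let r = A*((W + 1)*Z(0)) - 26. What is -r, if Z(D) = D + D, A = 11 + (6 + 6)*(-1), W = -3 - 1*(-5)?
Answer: 26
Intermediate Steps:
W = 2 (W = -3 + 5 = 2)
A = -1 (A = 11 + 12*(-1) = 11 - 12 = -1)
Z(D) = 2*D
r = -26 (r = -(2 + 1)*2*0 - 26 = -3*0 - 26 = -1*0 - 26 = 0 - 26 = -26)
-r = -1*(-26) = 26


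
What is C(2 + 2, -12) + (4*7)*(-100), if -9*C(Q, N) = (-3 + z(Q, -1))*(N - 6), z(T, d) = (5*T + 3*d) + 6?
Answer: -2760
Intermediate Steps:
z(T, d) = 6 + 3*d + 5*T (z(T, d) = (3*d + 5*T) + 6 = 6 + 3*d + 5*T)
C(Q, N) = -5*Q*(-6 + N)/9 (C(Q, N) = -(-3 + (6 + 3*(-1) + 5*Q))*(N - 6)/9 = -(-3 + (6 - 3 + 5*Q))*(-6 + N)/9 = -(-3 + (3 + 5*Q))*(-6 + N)/9 = -5*Q*(-6 + N)/9)
C(2 + 2, -12) + (4*7)*(-100) = 5*(2 + 2)*(6 - 1*(-12))/9 + (4*7)*(-100) = (5/9)*4*(6 + 12) + 28*(-100) = (5/9)*4*18 - 2800 = 40 - 2800 = -2760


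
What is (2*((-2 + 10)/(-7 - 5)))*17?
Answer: -68/3 ≈ -22.667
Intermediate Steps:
(2*((-2 + 10)/(-7 - 5)))*17 = (2*(8/(-12)))*17 = (2*(8*(-1/12)))*17 = (2*(-⅔))*17 = -4/3*17 = -68/3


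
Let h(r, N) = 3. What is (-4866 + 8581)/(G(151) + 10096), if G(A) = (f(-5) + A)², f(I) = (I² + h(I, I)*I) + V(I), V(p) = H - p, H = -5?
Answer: 3715/36017 ≈ 0.10315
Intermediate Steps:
V(p) = -5 - p
f(I) = -5 + I² + 2*I (f(I) = (I² + 3*I) + (-5 - I) = -5 + I² + 2*I)
G(A) = (10 + A)² (G(A) = ((-5 + (-5)² + 2*(-5)) + A)² = ((-5 + 25 - 10) + A)² = (10 + A)²)
(-4866 + 8581)/(G(151) + 10096) = (-4866 + 8581)/((10 + 151)² + 10096) = 3715/(161² + 10096) = 3715/(25921 + 10096) = 3715/36017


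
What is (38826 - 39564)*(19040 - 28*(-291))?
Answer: -20064744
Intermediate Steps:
(38826 - 39564)*(19040 - 28*(-291)) = -738*(19040 + 8148) = -738*27188 = -20064744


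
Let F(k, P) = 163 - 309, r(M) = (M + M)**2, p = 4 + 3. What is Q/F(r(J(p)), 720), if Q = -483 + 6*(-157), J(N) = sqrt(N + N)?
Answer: 1425/146 ≈ 9.7603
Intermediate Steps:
p = 7
J(N) = sqrt(2)*sqrt(N) (J(N) = sqrt(2*N) = sqrt(2)*sqrt(N))
r(M) = 4*M**2 (r(M) = (2*M)**2 = 4*M**2)
Q = -1425 (Q = -483 - 942 = -1425)
F(k, P) = -146
Q/F(r(J(p)), 720) = -1425/(-146) = -1425*(-1/146) = 1425/146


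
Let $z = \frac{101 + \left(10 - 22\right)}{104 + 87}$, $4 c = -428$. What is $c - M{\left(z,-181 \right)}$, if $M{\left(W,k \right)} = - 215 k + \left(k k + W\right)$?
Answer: $- \frac{13710642}{191} \approx -71784.0$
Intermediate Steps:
$c = -107$ ($c = \frac{1}{4} \left(-428\right) = -107$)
$z = \frac{89}{191}$ ($z = \frac{101 - 12}{191} = 89 \cdot \frac{1}{191} = \frac{89}{191} \approx 0.46597$)
$M{\left(W,k \right)} = W + k^{2} - 215 k$ ($M{\left(W,k \right)} = - 215 k + \left(k^{2} + W\right) = - 215 k + \left(W + k^{2}\right) = W + k^{2} - 215 k$)
$c - M{\left(z,-181 \right)} = -107 - \left(\frac{89}{191} + \left(-181\right)^{2} - -38915\right) = -107 - \left(\frac{89}{191} + 32761 + 38915\right) = -107 - \frac{13690205}{191} = - \frac{13710642}{191}$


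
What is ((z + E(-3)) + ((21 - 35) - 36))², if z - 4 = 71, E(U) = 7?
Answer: 1024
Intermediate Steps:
z = 75 (z = 4 + 71 = 75)
((z + E(-3)) + ((21 - 35) - 36))² = ((75 + 7) + ((21 - 35) - 36))² = (82 + (-14 - 36))² = (82 - 50)² = 32² = 1024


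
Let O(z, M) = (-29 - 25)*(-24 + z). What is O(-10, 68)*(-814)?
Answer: -1494504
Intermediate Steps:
O(z, M) = 1296 - 54*z (O(z, M) = -54*(-24 + z) = 1296 - 54*z)
O(-10, 68)*(-814) = (1296 - 54*(-10))*(-814) = (1296 + 540)*(-814) = 1836*(-814) = -1494504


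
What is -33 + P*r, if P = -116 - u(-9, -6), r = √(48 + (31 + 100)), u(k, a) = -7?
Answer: -33 - 109*√179 ≈ -1491.3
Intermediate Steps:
r = √179 (r = √(48 + 131) = √179 ≈ 13.379)
P = -109 (P = -116 - 1*(-7) = -116 + 7 = -109)
-33 + P*r = -33 - 109*√179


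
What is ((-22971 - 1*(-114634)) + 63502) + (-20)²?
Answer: 155565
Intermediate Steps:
((-22971 - 1*(-114634)) + 63502) + (-20)² = ((-22971 + 114634) + 63502) + 400 = (91663 + 63502) + 400 = 155165 + 400 = 155565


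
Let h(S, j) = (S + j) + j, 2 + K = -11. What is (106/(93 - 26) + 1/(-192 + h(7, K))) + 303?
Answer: 4305810/14137 ≈ 304.58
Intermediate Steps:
K = -13 (K = -2 - 11 = -13)
h(S, j) = S + 2*j
(106/(93 - 26) + 1/(-192 + h(7, K))) + 303 = (106/(93 - 26) + 1/(-192 + (7 + 2*(-13)))) + 303 = (106/67 + 1/(-192 + (7 - 26))) + 303 = (106*(1/67) + 1/(-192 - 19)) + 303 = (106/67 + 1/(-211)) + 303 = (106/67 - 1/211) + 303 = 22299/14137 + 303 = 4305810/14137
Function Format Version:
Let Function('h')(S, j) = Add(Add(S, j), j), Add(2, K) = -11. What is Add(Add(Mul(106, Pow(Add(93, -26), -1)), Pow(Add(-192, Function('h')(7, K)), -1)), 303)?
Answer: Rational(4305810, 14137) ≈ 304.58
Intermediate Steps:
K = -13 (K = Add(-2, -11) = -13)
Function('h')(S, j) = Add(S, Mul(2, j))
Add(Add(Mul(106, Pow(Add(93, -26), -1)), Pow(Add(-192, Function('h')(7, K)), -1)), 303) = Add(Add(Mul(106, Pow(Add(93, -26), -1)), Pow(Add(-192, Add(7, Mul(2, -13))), -1)), 303) = Add(Add(Mul(106, Pow(67, -1)), Pow(Add(-192, Add(7, -26)), -1)), 303) = Add(Add(Mul(106, Rational(1, 67)), Pow(Add(-192, -19), -1)), 303) = Add(Add(Rational(106, 67), Pow(-211, -1)), 303) = Add(Add(Rational(106, 67), Rational(-1, 211)), 303) = Add(Rational(22299, 14137), 303) = Rational(4305810, 14137)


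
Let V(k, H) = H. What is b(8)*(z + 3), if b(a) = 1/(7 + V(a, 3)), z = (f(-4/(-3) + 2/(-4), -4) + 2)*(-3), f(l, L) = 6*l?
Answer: -9/5 ≈ -1.8000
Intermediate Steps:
z = -21 (z = (6*(-4/(-3) + 2/(-4)) + 2)*(-3) = (6*(-4*(-⅓) + 2*(-¼)) + 2)*(-3) = (6*(4/3 - ½) + 2)*(-3) = (6*(⅚) + 2)*(-3) = (5 + 2)*(-3) = 7*(-3) = -21)
b(a) = ⅒ (b(a) = 1/(7 + 3) = 1/10 = ⅒)
b(8)*(z + 3) = (-21 + 3)/10 = (⅒)*(-18) = -9/5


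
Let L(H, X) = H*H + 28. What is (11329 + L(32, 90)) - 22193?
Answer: -9812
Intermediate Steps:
L(H, X) = 28 + H**2 (L(H, X) = H**2 + 28 = 28 + H**2)
(11329 + L(32, 90)) - 22193 = (11329 + (28 + 32**2)) - 22193 = (11329 + (28 + 1024)) - 22193 = (11329 + 1052) - 22193 = 12381 - 22193 = -9812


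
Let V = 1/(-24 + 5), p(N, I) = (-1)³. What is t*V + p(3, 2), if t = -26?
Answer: 7/19 ≈ 0.36842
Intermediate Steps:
p(N, I) = -1
V = -1/19 (V = 1/(-19) = -1/19 ≈ -0.052632)
t*V + p(3, 2) = -26*(-1/19) - 1 = 26/19 - 1 = 7/19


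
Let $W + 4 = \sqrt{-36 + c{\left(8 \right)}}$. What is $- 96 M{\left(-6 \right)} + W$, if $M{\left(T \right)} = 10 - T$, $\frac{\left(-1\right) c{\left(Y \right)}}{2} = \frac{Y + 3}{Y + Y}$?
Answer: $-1540 + \frac{i \sqrt{598}}{4} \approx -1540.0 + 6.1135 i$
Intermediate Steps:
$c{\left(Y \right)} = - \frac{3 + Y}{Y}$ ($c{\left(Y \right)} = - 2 \frac{Y + 3}{Y + Y} = - 2 \frac{3 + Y}{2 Y} = - \frac{3 + Y}{Y}$)
$W = -4 + \frac{i \sqrt{598}}{4}$ ($W = -4 + \sqrt{-36 + \frac{-3 - 8}{8}} = -4 + \sqrt{-36 + \frac{1}{8} \left(-11\right)} = -4 + \sqrt{-36 - \frac{11}{8}} = -4 + \sqrt{- \frac{299}{8}} = -4 + \frac{i \sqrt{598}}{4} \approx -4.0 + 6.1135 i$)
$- 96 M{\left(-6 \right)} + W = - 96 \left(10 - -6\right) - \left(4 - \frac{i \sqrt{598}}{4}\right) = - 96 \left(10 + 6\right) - \left(4 - \frac{i \sqrt{598}}{4}\right) = \left(-96\right) 16 - \left(4 - \frac{i \sqrt{598}}{4}\right) = -1536 - \left(4 - \frac{i \sqrt{598}}{4}\right) = -1540 + \frac{i \sqrt{598}}{4}$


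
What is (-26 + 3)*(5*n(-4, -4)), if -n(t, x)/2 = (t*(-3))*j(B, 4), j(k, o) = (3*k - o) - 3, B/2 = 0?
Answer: -19320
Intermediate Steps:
B = 0 (B = 2*0 = 0)
j(k, o) = -3 - o + 3*k (j(k, o) = (-o + 3*k) - 3 = -3 - o + 3*k)
n(t, x) = -42*t (n(t, x) = -2*t*(-3)*(-3 - 1*4 + 3*0) = -2*(-3*t)*(-3 - 4 + 0) = -2*(-3*t)*(-7) = -42*t)
(-26 + 3)*(5*n(-4, -4)) = (-26 + 3)*(5*(-42*(-4))) = -115*168 = -23*840 = -19320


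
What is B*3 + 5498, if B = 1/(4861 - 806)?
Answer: 22294393/4055 ≈ 5498.0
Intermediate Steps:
B = 1/4055 ≈ 0.00024661
B*3 + 5498 = (1/4055)*3 + 5498 = 3/4055 + 5498 = 22294393/4055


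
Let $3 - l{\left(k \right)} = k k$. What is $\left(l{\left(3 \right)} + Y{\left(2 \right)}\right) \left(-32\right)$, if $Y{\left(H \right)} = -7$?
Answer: $416$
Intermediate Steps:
$l{\left(k \right)} = 3 - k^{2}$ ($l{\left(k \right)} = 3 - k k = 3 - k^{2}$)
$\left(l{\left(3 \right)} + Y{\left(2 \right)}\right) \left(-32\right) = \left(\left(3 - 3^{2}\right) - 7\right) \left(-32\right) = \left(\left(3 - 9\right) - 7\right) \left(-32\right) = \left(-6 - 7\right) \left(-32\right) = \left(-13\right) \left(-32\right) = 416$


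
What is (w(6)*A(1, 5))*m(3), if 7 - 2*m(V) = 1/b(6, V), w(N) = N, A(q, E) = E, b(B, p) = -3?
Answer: 110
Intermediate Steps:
m(V) = 11/3 (m(V) = 7/2 - ½/(-3) = 7/2 - ½*(-⅓) = 7/2 + ⅙ = 11/3)
(w(6)*A(1, 5))*m(3) = (6*5)*(11/3) = 30*(11/3) = 110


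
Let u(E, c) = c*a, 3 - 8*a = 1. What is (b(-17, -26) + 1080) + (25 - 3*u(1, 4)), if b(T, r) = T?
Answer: 1085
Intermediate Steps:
a = 1/4 (a = 3/8 - 1/8*1 = 3/8 - 1/8 = 1/4 ≈ 0.25000)
u(E, c) = c/4 (u(E, c) = c*(1/4) = c/4)
(b(-17, -26) + 1080) + (25 - 3*u(1, 4)) = (-17 + 1080) + (25 - 3*4/4) = 1063 + (25 - 3*1) = 1063 + (25 - 3) = 1063 + 22 = 1085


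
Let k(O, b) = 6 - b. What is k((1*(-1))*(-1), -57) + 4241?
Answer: 4304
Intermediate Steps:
k((1*(-1))*(-1), -57) + 4241 = (6 - 1*(-57)) + 4241 = (6 + 57) + 4241 = 63 + 4241 = 4304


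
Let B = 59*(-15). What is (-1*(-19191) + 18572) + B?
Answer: 36878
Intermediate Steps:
B = -885
(-1*(-19191) + 18572) + B = (-1*(-19191) + 18572) - 885 = (19191 + 18572) - 885 = 37763 - 885 = 36878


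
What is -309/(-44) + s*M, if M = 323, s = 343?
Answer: 4875025/44 ≈ 1.1080e+5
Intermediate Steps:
-309/(-44) + s*M = -309/(-44) + 343*323 = -309*(-1/44) + 110789 = 309/44 + 110789 = 4875025/44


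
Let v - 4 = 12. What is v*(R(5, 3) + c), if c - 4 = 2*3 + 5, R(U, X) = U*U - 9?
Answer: 496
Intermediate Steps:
v = 16 (v = 4 + 12 = 16)
R(U, X) = -9 + U**2 (R(U, X) = U**2 - 9 = -9 + U**2)
c = 15 (c = 4 + (2*3 + 5) = 4 + (6 + 5) = 4 + 11 = 15)
v*(R(5, 3) + c) = 16*((-9 + 5**2) + 15) = 16*((-9 + 25) + 15) = 16*(16 + 15) = 16*31 = 496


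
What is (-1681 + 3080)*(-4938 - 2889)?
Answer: -10949973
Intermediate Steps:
(-1681 + 3080)*(-4938 - 2889) = 1399*(-7827) = -10949973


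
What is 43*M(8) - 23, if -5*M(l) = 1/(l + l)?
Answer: -1883/80 ≈ -23.538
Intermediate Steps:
M(l) = -1/(10*l) (M(l) = -1/(5*(l + l)) = -1/(2*l)/5 = -1/(10*l))
43*M(8) - 23 = 43*(-⅒/8) - 23 = 43*(-⅒*⅛) - 23 = 43*(-1/80) - 23 = -43/80 - 23 = -1883/80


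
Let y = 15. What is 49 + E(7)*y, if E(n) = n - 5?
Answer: 79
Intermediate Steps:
E(n) = -5 + n
49 + E(7)*y = 49 + (-5 + 7)*15 = 49 + 2*15 = 49 + 30 = 79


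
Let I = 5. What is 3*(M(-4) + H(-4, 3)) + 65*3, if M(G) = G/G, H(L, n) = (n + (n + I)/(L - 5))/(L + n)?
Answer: 575/3 ≈ 191.67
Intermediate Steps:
H(L, n) = (n + (5 + n)/(-5 + L))/(L + n) (H(L, n) = (n + (n + 5)/(L - 5))/(L + n) = (n + (5 + n)/(-5 + L))/(L + n))
M(G) = 1
3*(M(-4) + H(-4, 3)) + 65*3 = 3*(1 + (5 - 4*3 - 4*3)/((-4)² - 5*(-4) - 5*3 - 4*3)) + 65*3 = 3*(1 + (5 - 12 - 12)/(16 + 20 - 15 - 12)) + 195 = 3*(1 - 19/9) + 195 = 3*(-10/9) + 195 = -10/3 + 195 = 575/3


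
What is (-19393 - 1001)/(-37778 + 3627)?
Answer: 20394/34151 ≈ 0.59717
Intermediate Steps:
(-19393 - 1001)/(-37778 + 3627) = -20394/(-34151) = -20394*(-1/34151) = 20394/34151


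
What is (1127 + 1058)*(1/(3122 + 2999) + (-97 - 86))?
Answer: -2447510270/6121 ≈ -3.9985e+5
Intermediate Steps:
(1127 + 1058)*(1/(3122 + 2999) + (-97 - 86)) = 2185*(1/6121 - 183) = 2185*(-1120142/6121) = -2447510270/6121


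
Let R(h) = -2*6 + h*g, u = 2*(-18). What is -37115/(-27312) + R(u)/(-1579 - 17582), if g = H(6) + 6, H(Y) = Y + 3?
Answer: 26897657/19382416 ≈ 1.3877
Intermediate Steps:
H(Y) = 3 + Y
g = 15 (g = (3 + 6) + 6 = 9 + 6 = 15)
u = -36
R(h) = -12 + 15*h (R(h) = -2*6 + h*15 = -12 + 15*h)
-37115/(-27312) + R(u)/(-1579 - 17582) = -37115/(-27312) + (-12 + 15*(-36))/(-1579 - 17582) = -37115*(-1/27312) + (-12 - 540)/(-19161) = 37115/27312 - 552*(-1/19161) = 37115/27312 + 184/6387 = 26897657/19382416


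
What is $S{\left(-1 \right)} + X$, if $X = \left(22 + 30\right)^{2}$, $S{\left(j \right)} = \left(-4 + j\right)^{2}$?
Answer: $2729$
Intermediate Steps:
$X = 2704$ ($X = 52^{2} = 2704$)
$S{\left(-1 \right)} + X = \left(-4 - 1\right)^{2} + 2704 = \left(-5\right)^{2} + 2704 = 25 + 2704 = 2729$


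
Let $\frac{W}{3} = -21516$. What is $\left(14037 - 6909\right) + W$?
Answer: $-57420$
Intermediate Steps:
$W = -64548$ ($W = 3 \left(-21516\right) = -64548$)
$\left(14037 - 6909\right) + W = \left(14037 - 6909\right) - 64548 = 7128 - 64548 = -57420$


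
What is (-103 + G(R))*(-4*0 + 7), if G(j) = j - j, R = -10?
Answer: -721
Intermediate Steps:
G(j) = 0
(-103 + G(R))*(-4*0 + 7) = (-103 + 0)*(-4*0 + 7) = -103*(0 + 7) = -103*7 = -721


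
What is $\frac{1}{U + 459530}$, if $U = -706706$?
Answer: $- \frac{1}{247176} \approx -4.0457 \cdot 10^{-6}$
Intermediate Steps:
$\frac{1}{U + 459530} = \frac{1}{-706706 + 459530} = \frac{1}{-247176} = - \frac{1}{247176}$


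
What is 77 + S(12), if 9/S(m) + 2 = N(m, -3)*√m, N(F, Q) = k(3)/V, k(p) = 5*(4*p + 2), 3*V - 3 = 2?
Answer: 814823/10582 + 189*√3/5291 ≈ 77.063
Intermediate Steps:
V = 5/3 (V = 1 + (⅓)*2 = 1 + ⅔ = 5/3 ≈ 1.6667)
k(p) = 10 + 20*p (k(p) = 5*(2 + 4*p) = 10 + 20*p)
N(F, Q) = 42 (N(F, Q) = (10 + 20*3)/(5/3) = (10 + 60)*(⅗) = 70*(⅗) = 42)
S(m) = 9/(-2 + 42*√m)
77 + S(12) = 77 + 9/(2*(-1 + 21*√12)) = 77 + 9/(2*(-1 + 21*(2*√3))) = 77 + 9/(2*(-1 + 42*√3))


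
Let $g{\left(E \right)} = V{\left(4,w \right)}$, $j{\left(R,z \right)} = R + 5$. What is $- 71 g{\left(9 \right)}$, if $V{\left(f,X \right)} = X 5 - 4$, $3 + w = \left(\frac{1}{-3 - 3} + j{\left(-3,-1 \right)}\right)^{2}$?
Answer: $\frac{5609}{36} \approx 155.81$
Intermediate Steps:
$j{\left(R,z \right)} = 5 + R$
$w = \frac{13}{36}$ ($w = -3 + \left(\frac{1}{-3 - 3} + \left(5 - 3\right)\right)^{2} = -3 + \left(\frac{1}{-6} + 2\right)^{2} = -3 + \left(- \frac{1}{6} + 2\right)^{2} = -3 + \left(\frac{11}{6}\right)^{2} = -3 + \frac{121}{36} = \frac{13}{36} \approx 0.36111$)
$V{\left(f,X \right)} = -4 + 5 X$ ($V{\left(f,X \right)} = 5 X - 4 = -4 + 5 X$)
$g{\left(E \right)} = - \frac{79}{36}$ ($g{\left(E \right)} = -4 + 5 \cdot \frac{13}{36} = -4 + \frac{65}{36} = - \frac{79}{36}$)
$- 71 g{\left(9 \right)} = \left(-71\right) \left(- \frac{79}{36}\right) = \frac{5609}{36}$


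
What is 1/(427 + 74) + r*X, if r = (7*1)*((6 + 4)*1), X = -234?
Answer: -8206379/501 ≈ -16380.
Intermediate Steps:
r = 70 (r = 7*(10*1) = 7*10 = 70)
1/(427 + 74) + r*X = 1/(427 + 74) + 70*(-234) = 1/501 - 16380 = -8206379/501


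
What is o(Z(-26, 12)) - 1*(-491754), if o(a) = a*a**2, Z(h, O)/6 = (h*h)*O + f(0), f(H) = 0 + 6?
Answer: 115558233402666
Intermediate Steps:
f(H) = 6
Z(h, O) = 36 + 6*O*h**2 (Z(h, O) = 6*((h*h)*O + 6) = 6*(h**2*O + 6) = 6*(O*h**2 + 6) = 6*(6 + O*h**2) = 36 + 6*O*h**2)
o(a) = a**3
o(Z(-26, 12)) - 1*(-491754) = (36 + 6*12*(-26)**2)**3 - 1*(-491754) = (36 + 6*12*676)**3 + 491754 = (36 + 48672)**3 + 491754 = 48708**3 + 491754 = 115558232910912 + 491754 = 115558233402666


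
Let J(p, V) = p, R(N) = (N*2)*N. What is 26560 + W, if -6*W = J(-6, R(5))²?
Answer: 26554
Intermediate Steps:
R(N) = 2*N² (R(N) = (2*N)*N = 2*N²)
W = -6 (W = -⅙*(-6)² = -⅙*36 = -6)
26560 + W = 26560 - 6 = 26554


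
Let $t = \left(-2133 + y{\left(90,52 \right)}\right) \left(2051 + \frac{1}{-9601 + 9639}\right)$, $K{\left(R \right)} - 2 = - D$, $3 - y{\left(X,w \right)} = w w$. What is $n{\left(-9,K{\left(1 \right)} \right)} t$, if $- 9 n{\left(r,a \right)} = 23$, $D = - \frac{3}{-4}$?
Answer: $\frac{4332706949}{171} \approx 2.5337 \cdot 10^{7}$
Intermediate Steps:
$y{\left(X,w \right)} = 3 - w^{2}$ ($y{\left(X,w \right)} = 3 - w w = 3 - w^{2}$)
$D = \frac{3}{4}$ ($D = \left(-3\right) \left(- \frac{1}{4}\right) = \frac{3}{4} \approx 0.75$)
$K{\left(R \right)} = \frac{5}{4}$ ($K{\left(R \right)} = 2 - \frac{3}{4} = \frac{5}{4}$)
$n{\left(r,a \right)} = - \frac{23}{9}$ ($n{\left(r,a \right)} = \left(- \frac{1}{9}\right) 23 = - \frac{23}{9}$)
$t = - \frac{188378563}{19}$ ($t = \left(-2133 + \left(3 - 52^{2}\right)\right) \left(2051 + \frac{1}{-9601 + 9639}\right) = \left(-2133 + \left(3 - 2704\right)\right) \left(2051 + \frac{1}{38}\right) = \left(-2133 - 2701\right) \frac{77939}{38} = \left(-4834\right) \frac{77939}{38} = - \frac{188378563}{19} \approx -9.9147 \cdot 10^{6}$)
$n{\left(-9,K{\left(1 \right)} \right)} t = \left(- \frac{23}{9}\right) \left(- \frac{188378563}{19}\right) = \frac{4332706949}{171}$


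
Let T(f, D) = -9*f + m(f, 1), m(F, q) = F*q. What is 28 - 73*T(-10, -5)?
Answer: -5812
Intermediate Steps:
T(f, D) = -8*f (T(f, D) = -9*f + f*1 = -9*f + f = -8*f)
28 - 73*T(-10, -5) = 28 - (-584)*(-10) = 28 - 73*80 = 28 - 5840 = -5812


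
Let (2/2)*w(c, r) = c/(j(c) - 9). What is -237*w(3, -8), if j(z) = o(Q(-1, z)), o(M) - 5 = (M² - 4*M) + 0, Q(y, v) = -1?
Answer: -711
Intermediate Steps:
o(M) = 5 + M² - 4*M (o(M) = 5 + ((M² - 4*M) + 0) = 5 + (M² - 4*M) = 5 + M² - 4*M)
j(z) = 10 (j(z) = 5 + (-1)² - 4*(-1) = 5 + 1 + 4 = 10)
w(c, r) = c (w(c, r) = c/(10 - 9) = c/1 = 1*c = c)
-237*w(3, -8) = -237*3 = -711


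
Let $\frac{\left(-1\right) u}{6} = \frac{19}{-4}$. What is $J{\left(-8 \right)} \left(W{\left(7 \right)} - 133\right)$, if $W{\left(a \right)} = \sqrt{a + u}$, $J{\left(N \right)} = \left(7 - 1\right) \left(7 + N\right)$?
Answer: $798 - 3 \sqrt{142} \approx 762.25$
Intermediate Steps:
$J{\left(N \right)} = 42 + 6 N$ ($J{\left(N \right)} = 6 \left(7 + N\right) = 42 + 6 N$)
$u = \frac{57}{2}$ ($u = - 6 \frac{19}{-4} = - 6 \cdot 19 \left(- \frac{1}{4}\right) = \left(-6\right) \left(- \frac{19}{4}\right) = \frac{57}{2} \approx 28.5$)
$W{\left(a \right)} = \sqrt{\frac{57}{2} + a}$ ($W{\left(a \right)} = \sqrt{a + \frac{57}{2}} = \sqrt{\frac{57}{2} + a}$)
$J{\left(-8 \right)} \left(W{\left(7 \right)} - 133\right) = \left(42 + 6 \left(-8\right)\right) \left(\frac{\sqrt{114 + 4 \cdot 7}}{2} - 133\right) = \left(42 - 48\right) \left(\frac{\sqrt{114 + 28}}{2} - 133\right) = - 6 \left(\frac{\sqrt{142}}{2} - 133\right) = - 6 \left(-133 + \frac{\sqrt{142}}{2}\right) = 798 - 3 \sqrt{142}$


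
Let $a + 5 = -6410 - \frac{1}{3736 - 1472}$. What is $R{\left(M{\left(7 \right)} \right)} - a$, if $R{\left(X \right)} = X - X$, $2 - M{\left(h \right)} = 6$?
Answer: $\frac{14523561}{2264} \approx 6415.0$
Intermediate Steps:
$M{\left(h \right)} = -4$ ($M{\left(h \right)} = 2 - 6 = -4$)
$a = - \frac{14523561}{2264}$ ($a = -5 - \left(6410 + \frac{1}{3736 - 1472}\right) = -5 - \frac{14512241}{2264} = - \frac{14523561}{2264} \approx -6415.0$)
$R{\left(X \right)} = 0$
$R{\left(M{\left(7 \right)} \right)} - a = 0 - - \frac{14523561}{2264} = 0 + \frac{14523561}{2264} = \frac{14523561}{2264}$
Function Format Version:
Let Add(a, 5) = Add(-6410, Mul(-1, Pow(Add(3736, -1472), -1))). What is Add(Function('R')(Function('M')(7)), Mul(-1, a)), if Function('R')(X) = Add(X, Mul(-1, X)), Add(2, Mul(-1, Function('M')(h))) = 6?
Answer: Rational(14523561, 2264) ≈ 6415.0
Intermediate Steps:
Function('M')(h) = -4 (Function('M')(h) = Add(2, Mul(-1, 6)) = Add(2, -6) = -4)
a = Rational(-14523561, 2264) (a = Add(-5, Add(-6410, Mul(-1, Pow(Add(3736, -1472), -1)))) = Add(-5, Add(-6410, Mul(-1, Pow(2264, -1)))) = Add(-5, Add(-6410, Mul(-1, Rational(1, 2264)))) = Add(-5, Add(-6410, Rational(-1, 2264))) = Add(-5, Rational(-14512241, 2264)) = Rational(-14523561, 2264) ≈ -6415.0)
Function('R')(X) = 0
Add(Function('R')(Function('M')(7)), Mul(-1, a)) = Add(0, Mul(-1, Rational(-14523561, 2264))) = Add(0, Rational(14523561, 2264)) = Rational(14523561, 2264)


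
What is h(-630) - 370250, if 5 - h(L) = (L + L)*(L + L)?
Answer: -1957845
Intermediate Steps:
h(L) = 5 - 4*L² (h(L) = 5 - (L + L)*(L + L) = 5 - 2*L*2*L = 5 - 4*L²)
h(-630) - 370250 = (5 - 4*(-630)²) - 370250 = (5 - 4*396900) - 370250 = (5 - 1587600) - 370250 = -1587595 - 370250 = -1957845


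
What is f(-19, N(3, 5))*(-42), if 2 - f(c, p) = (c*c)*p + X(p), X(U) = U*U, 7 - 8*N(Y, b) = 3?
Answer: 15015/2 ≈ 7507.5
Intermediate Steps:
N(Y, b) = 1/2 (N(Y, b) = 7/8 - 1/8*3 = 7/8 - 3/8 = 1/2)
X(U) = U**2
f(c, p) = 2 - p**2 - p*c**2 (f(c, p) = 2 - ((c*c)*p + p**2) = 2 - (c**2*p + p**2) = 2 - (p*c**2 + p**2) = 2 - (p**2 + p*c**2) = 2 + (-p**2 - p*c**2) = 2 - p**2 - p*c**2)
f(-19, N(3, 5))*(-42) = (2 - (1/2)**2 - 1*1/2*(-19)**2)*(-42) = (2 - 1*1/4 - 1*1/2*361)*(-42) = (2 - 1/4 - 361/2)*(-42) = -715/4*(-42) = 15015/2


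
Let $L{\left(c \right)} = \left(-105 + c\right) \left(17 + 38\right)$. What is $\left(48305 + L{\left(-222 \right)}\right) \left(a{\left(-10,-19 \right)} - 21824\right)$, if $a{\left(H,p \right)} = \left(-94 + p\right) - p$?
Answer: $-664553760$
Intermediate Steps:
$L{\left(c \right)} = -5775 + 55 c$ ($L{\left(c \right)} = \left(-105 + c\right) 55 = -5775 + 55 c$)
$a{\left(H,p \right)} = -94$
$\left(48305 + L{\left(-222 \right)}\right) \left(a{\left(-10,-19 \right)} - 21824\right) = \left(48305 + \left(-5775 + 55 \left(-222\right)\right)\right) \left(-94 - 21824\right) = \left(48305 - 17985\right) \left(-21918\right) = 30320 \left(-21918\right) = -664553760$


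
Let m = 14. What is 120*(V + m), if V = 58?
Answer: 8640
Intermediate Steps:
120*(V + m) = 120*(58 + 14) = 120*72 = 8640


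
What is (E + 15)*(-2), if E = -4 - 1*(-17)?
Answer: -56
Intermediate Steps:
E = 13 (E = -4 + 17 = 13)
(E + 15)*(-2) = (13 + 15)*(-2) = 28*(-2) = -56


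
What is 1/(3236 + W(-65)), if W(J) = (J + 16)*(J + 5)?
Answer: 1/6176 ≈ 0.00016192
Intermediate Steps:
W(J) = (5 + J)*(16 + J) (W(J) = (16 + J)*(5 + J) = (5 + J)*(16 + J))
1/(3236 + W(-65)) = 1/(3236 + (80 + (-65)² + 21*(-65))) = 1/(3236 + (80 + 4225 - 1365)) = 1/(3236 + 2940) = 1/6176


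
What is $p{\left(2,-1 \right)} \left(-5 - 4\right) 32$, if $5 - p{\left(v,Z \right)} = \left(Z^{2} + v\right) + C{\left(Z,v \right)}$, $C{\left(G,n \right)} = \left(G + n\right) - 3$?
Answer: $-1152$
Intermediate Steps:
$C{\left(G,n \right)} = -3 + G + n$
$p{\left(v,Z \right)} = 8 - Z - Z^{2} - 2 v$ ($p{\left(v,Z \right)} = 5 - \left(\left(Z^{2} + v\right) + \left(-3 + Z + v\right)\right) = 5 - \left(\left(v + Z^{2}\right) + \left(-3 + Z + v\right)\right) = 5 - \left(-3 + Z + Z^{2} + 2 v\right) = 8 - Z - Z^{2} - 2 v$)
$p{\left(2,-1 \right)} \left(-5 - 4\right) 32 = \left(8 - -1 - \left(-1\right)^{2} - 4\right) \left(-5 - 4\right) 32 = \left(8 + 1 - 1 - 4\right) \left(-9\right) 32 = 4 \left(-9\right) 32 = \left(-36\right) 32 = -1152$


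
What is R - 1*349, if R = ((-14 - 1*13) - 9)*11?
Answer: -745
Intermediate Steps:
R = -396 (R = ((-14 - 13) - 9)*11 = (-27 - 9)*11 = -36*11 = -396)
R - 1*349 = -396 - 1*349 = -396 - 349 = -745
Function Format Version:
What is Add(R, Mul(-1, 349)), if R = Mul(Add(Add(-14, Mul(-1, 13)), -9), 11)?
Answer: -745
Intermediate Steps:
R = -396 (R = Mul(Add(Add(-14, -13), -9), 11) = Mul(Add(-27, -9), 11) = Mul(-36, 11) = -396)
Add(R, Mul(-1, 349)) = Add(-396, Mul(-1, 349)) = Add(-396, -349) = -745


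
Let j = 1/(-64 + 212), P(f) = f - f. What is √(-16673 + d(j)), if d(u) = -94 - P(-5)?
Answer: 27*I*√23 ≈ 129.49*I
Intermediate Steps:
P(f) = 0
j = 1/148 ≈ 0.0067568
d(u) = -94 (d(u) = -94 - 1*0 = -94 + 0 = -94)
√(-16673 + d(j)) = √(-16673 - 94) = √(-16767) = 27*I*√23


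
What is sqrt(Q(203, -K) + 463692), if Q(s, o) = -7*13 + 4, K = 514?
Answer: sqrt(463605) ≈ 680.89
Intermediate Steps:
Q(s, o) = -87 (Q(s, o) = -91 + 4 = -87)
sqrt(Q(203, -K) + 463692) = sqrt(-87 + 463692) = sqrt(463605)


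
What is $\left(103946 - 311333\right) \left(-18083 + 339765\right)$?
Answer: $-66712664934$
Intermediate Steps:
$\left(103946 - 311333\right) \left(-18083 + 339765\right) = \left(-207387\right) 321682 = -66712664934$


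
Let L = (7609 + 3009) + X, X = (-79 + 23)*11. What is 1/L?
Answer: 1/10002 ≈ 9.9980e-5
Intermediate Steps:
X = -616 (X = -56*11 = -616)
L = 10002 (L = (7609 + 3009) - 616 = 10618 - 616 = 10002)
1/L = 1/10002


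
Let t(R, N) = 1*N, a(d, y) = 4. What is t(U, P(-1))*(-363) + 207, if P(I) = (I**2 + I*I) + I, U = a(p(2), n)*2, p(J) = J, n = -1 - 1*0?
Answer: -156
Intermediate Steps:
n = -1 (n = -1 + 0 = -1)
U = 8 (U = 4*2 = 8)
P(I) = I + 2*I**2 (P(I) = (I**2 + I**2) + I = 2*I**2 + I = I + 2*I**2)
t(R, N) = N
t(U, P(-1))*(-363) + 207 = -(1 + 2*(-1))*(-363) + 207 = -(1 - 2)*(-363) + 207 = -1*(-1)*(-363) + 207 = 1*(-363) + 207 = -363 + 207 = -156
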